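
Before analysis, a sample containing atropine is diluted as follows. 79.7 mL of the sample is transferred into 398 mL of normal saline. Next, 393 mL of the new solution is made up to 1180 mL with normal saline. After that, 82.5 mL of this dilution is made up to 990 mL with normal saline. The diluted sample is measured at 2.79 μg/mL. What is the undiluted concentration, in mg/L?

603 mg/L

Overall dilution factor = 5.994 × 3.003 × 12 = 216.
Original = 2.79 μg/mL × 216 = 603 μg/mL = 603 mg/L.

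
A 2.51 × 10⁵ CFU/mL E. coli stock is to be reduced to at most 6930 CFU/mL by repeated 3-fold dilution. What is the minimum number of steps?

4

Need 3ⁿ ≥ 36.2, so n ≥ log(36.2)/log(3) = 3.27.
Minimum whole steps: n = 4.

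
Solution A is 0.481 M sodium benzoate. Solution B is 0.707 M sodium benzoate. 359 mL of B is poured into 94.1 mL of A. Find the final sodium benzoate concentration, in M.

C_mix = (C_A·V_A + C_B·V_B)/(V_A + V_B) = (0.481×94.1 + 0.707×359) / 453.1 = 0.660 M.

0.660 M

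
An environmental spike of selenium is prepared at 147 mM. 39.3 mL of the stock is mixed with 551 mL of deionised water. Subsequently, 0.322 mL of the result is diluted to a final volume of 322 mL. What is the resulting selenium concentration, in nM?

Overall dilution factor = 15.02 × 1000 = 1.50 × 10⁴.
147 mM / 1.50 × 10⁴ = 9.79 × 10⁻³ mM = 9790 nM.

9790 nM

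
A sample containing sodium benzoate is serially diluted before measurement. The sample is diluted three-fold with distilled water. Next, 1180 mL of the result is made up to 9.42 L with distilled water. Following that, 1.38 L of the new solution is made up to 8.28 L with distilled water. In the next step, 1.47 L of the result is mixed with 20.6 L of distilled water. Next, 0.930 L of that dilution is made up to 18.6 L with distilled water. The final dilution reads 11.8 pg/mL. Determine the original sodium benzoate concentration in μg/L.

509 μg/L

Overall dilution factor = 3 × 7.983 × 6 × 15.01 × 20 = 4.31 × 10⁴.
Original = 11.8 pg/mL × 4.31 × 10⁴ = 5.09 × 10⁵ pg/mL = 509 μg/L.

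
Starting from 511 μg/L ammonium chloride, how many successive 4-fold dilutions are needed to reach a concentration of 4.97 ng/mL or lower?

Need 4ⁿ ≥ 103, so n ≥ log(103)/log(4) = 3.34.
Minimum whole steps: n = 4.

4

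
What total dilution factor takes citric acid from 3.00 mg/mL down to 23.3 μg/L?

Factor = C₀/C_target = 3.00 mg/mL / 23.3 μg/L = 1.29 × 10⁵.

1.29 × 10⁵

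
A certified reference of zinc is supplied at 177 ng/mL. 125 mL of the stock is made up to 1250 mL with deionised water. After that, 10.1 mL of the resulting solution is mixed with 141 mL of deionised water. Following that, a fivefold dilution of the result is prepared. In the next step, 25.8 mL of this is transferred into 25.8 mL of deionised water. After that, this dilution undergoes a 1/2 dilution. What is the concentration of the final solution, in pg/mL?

Overall dilution factor = 10 × 14.96 × 5 × 2 × 2 = 2992.
177 ng/mL / 2992 = 0.0592 ng/mL = 59.2 pg/mL.

59.2 pg/mL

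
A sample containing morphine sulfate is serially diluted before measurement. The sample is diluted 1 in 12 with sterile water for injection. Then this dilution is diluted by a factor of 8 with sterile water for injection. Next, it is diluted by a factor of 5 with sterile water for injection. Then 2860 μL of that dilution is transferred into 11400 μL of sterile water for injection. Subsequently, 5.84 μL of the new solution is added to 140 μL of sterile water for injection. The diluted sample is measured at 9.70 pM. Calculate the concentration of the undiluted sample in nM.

Overall dilution factor = 12 × 8 × 5 × 4.986 × 24.97 = 5.98 × 10⁴.
Original = 9.70 pM × 5.98 × 10⁴ = 5.80 × 10⁵ pM = 580 nM.

580 nM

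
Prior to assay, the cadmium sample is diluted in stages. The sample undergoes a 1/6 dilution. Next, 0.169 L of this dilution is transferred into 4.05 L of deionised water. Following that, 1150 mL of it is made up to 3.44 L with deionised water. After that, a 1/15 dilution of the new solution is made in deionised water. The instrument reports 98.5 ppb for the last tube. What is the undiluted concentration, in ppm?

662 ppm

Overall dilution factor = 6 × 24.96 × 2.991 × 15 = 6721.
Original = 98.5 ppb × 6721 = 6.62 × 10⁵ ppb = 662 ppm.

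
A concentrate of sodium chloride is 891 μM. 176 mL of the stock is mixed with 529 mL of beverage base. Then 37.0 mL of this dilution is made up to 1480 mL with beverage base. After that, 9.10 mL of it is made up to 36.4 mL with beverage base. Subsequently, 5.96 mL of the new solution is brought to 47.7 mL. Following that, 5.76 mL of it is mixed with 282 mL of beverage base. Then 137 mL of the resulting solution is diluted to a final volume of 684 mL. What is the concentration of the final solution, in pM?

Overall dilution factor = 4.006 × 40 × 4 × 8.003 × 49.96 × 4.993 = 1.28 × 10⁶.
891 μM / 1.28 × 10⁶ = 6.96 × 10⁻⁴ μM = 696 pM.

696 pM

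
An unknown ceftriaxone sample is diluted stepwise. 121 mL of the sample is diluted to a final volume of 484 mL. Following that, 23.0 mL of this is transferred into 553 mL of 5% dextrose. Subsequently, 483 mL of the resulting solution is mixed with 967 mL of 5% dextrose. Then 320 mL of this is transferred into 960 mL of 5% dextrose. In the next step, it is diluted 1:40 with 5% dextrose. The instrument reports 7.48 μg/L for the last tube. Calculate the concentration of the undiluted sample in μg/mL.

360 μg/mL

Overall dilution factor = 4 × 25.04 × 3.002 × 4 × 40 = 4.81 × 10⁴.
Original = 7.48 μg/L × 4.81 × 10⁴ = 3.60 × 10⁵ μg/L = 360 μg/mL.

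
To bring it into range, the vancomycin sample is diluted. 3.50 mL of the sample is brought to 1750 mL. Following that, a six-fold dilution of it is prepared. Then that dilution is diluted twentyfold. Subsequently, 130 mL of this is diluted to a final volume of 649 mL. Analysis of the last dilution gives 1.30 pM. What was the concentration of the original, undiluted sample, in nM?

Overall dilution factor = 500 × 6 × 20 × 4.992 = 3.00 × 10⁵.
Original = 1.30 pM × 3.00 × 10⁵ = 3.89 × 10⁵ pM = 389 nM.

389 nM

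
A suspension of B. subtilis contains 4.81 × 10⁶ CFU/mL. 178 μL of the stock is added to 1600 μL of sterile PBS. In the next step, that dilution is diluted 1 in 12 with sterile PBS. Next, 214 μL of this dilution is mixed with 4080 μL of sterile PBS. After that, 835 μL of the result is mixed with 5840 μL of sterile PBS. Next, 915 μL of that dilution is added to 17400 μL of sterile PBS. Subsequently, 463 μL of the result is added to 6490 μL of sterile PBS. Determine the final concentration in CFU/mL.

Overall dilution factor = 9.989 × 12 × 20.07 × 7.994 × 20.02 × 15.02 = 5.78 × 10⁶.
4.81 × 10⁶ CFU/mL / 5.78 × 10⁶ = 0.832 CFU/mL.

0.832 CFU/mL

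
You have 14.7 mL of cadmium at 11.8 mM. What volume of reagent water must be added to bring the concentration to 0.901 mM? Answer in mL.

178 mL

V₂ = C₁V₁/C₂ = 11.8 × 14.7 / 0.901 = 193 mL.
Diluent to add = V₂ − V₁ = 193 − 14.7 = 178 mL.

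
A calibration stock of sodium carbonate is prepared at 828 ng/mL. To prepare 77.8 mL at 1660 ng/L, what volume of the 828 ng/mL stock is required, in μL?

156 μL

1660 ng/L = 1.66 ng/mL.
V₁ = C₂V₂/C₁ = 1.66 × 77.8 / 828 = 0.156 mL = 156 μL.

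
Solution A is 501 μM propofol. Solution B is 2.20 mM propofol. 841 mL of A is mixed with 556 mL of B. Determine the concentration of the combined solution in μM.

1180 μM

C_B = 2.20 mM = 2200 μM.
C_mix = (C_A·V_A + C_B·V_B)/(V_A + V_B) = (501×841 + 2200×556) / 1397 = 1177 μM.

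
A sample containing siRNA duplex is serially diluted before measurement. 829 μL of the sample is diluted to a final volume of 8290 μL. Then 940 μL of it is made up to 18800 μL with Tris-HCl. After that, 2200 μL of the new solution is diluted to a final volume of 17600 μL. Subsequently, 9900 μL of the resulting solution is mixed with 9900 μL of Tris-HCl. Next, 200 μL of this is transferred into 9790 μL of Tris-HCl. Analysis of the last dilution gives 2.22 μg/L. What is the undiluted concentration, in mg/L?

355 mg/L

Overall dilution factor = 10 × 20 × 8 × 2 × 49.95 = 1.60 × 10⁵.
Original = 2.22 μg/L × 1.60 × 10⁵ = 3.55 × 10⁵ μg/L = 355 mg/L.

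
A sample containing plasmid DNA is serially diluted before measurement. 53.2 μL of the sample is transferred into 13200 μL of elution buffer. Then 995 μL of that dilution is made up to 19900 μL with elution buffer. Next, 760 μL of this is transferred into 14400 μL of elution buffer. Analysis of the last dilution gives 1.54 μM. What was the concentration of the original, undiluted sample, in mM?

153 mM

Overall dilution factor = 249.1 × 20 × 19.95 = 9.94 × 10⁴.
Original = 1.54 μM × 9.94 × 10⁴ = 1.53 × 10⁵ μM = 153 mM.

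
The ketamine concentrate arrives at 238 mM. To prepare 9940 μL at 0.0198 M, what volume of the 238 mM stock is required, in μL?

827 μL

0.0198 M = 19.8 mM.
V₁ = C₂V₂/C₁ = 19.8 × 9940 / 238 = 827 μL.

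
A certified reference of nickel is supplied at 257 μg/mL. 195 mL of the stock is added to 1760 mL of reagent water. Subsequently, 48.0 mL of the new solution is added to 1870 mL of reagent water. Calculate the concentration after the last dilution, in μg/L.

Overall dilution factor = 10.03 × 39.96 = 401.
257 μg/mL / 401 = 0.642 μg/mL = 642 μg/L.

642 μg/L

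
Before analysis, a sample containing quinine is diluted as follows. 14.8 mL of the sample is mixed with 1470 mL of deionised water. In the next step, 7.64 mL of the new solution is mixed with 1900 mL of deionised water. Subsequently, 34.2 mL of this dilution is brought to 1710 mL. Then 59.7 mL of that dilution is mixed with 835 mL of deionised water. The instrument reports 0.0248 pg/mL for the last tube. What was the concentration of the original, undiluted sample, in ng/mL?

466 ng/mL

Overall dilution factor = 100.3 × 249.7 × 50 × 14.99 = 1.88 × 10⁷.
Original = 0.0248 pg/mL × 1.88 × 10⁷ = 4.66 × 10⁵ pg/mL = 466 ng/mL.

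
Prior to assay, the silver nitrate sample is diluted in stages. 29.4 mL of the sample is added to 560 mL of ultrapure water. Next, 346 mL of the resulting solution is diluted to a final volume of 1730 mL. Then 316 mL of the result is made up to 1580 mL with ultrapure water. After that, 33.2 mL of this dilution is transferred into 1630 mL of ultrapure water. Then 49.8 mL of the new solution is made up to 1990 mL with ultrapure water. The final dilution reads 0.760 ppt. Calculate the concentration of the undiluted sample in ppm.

0.763 ppm

Overall dilution factor = 20.05 × 5 × 5 × 50.10 × 39.96 = 1.00 × 10⁶.
Original = 0.760 ppt × 1.00 × 10⁶ = 7.63 × 10⁵ ppt = 0.763 ppm.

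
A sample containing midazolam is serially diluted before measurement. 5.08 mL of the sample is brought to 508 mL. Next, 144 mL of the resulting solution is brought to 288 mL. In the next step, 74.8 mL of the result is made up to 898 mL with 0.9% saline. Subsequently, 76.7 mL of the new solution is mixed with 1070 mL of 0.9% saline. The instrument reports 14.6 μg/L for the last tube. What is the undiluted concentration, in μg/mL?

524 μg/mL

Overall dilution factor = 100 × 2 × 12.01 × 14.95 = 3.59 × 10⁴.
Original = 14.6 μg/L × 3.59 × 10⁴ = 5.24 × 10⁵ μg/L = 524 μg/mL.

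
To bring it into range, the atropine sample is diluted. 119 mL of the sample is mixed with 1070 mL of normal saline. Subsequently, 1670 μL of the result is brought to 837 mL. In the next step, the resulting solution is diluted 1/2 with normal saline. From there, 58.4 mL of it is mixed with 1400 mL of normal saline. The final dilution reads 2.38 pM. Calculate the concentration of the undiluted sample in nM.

595 nM

Overall dilution factor = 9.992 × 501.2 × 2 × 24.97 = 2.50 × 10⁵.
Original = 2.38 pM × 2.50 × 10⁵ = 5.95 × 10⁵ pM = 595 nM.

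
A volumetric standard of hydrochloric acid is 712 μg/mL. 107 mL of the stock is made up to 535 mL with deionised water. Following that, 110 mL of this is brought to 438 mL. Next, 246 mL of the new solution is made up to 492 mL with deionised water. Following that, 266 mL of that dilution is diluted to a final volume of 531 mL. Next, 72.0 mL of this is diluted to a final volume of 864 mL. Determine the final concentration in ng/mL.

746 ng/mL

Overall dilution factor = 5 × 3.982 × 2 × 1.996 × 12 = 954.
712 μg/mL / 954 = 0.746 μg/mL = 746 ng/mL.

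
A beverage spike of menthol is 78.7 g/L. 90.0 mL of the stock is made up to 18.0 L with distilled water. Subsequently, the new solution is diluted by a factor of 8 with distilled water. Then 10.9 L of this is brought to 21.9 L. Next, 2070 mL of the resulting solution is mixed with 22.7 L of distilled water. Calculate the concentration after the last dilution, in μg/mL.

2.05 μg/mL

Overall dilution factor = 200 × 8 × 2.009 × 11.97 = 3.85 × 10⁴.
78.7 g/L / 3.85 × 10⁴ = 2.05 × 10⁻³ g/L = 2.05 μg/mL.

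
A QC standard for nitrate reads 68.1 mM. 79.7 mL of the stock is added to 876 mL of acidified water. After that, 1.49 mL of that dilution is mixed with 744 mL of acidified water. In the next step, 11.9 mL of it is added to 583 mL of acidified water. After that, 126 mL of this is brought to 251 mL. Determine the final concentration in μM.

Overall dilution factor = 11.99 × 500.3 × 49.99 × 1.992 = 5.97 × 10⁵.
68.1 mM / 5.97 × 10⁵ = 1.14 × 10⁻⁴ mM = 0.114 μM.

0.114 μM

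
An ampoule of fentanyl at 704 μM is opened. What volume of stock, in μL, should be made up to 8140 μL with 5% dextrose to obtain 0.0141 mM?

0.0141 mM = 14.1 μM.
V₁ = C₂V₂/C₁ = 14.1 × 8140 / 704 = 163 μL.

163 μL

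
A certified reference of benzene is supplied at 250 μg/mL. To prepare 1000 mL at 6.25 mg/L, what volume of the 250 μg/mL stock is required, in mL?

6.25 mg/L = 6.25 μg/mL.
V₁ = C₂V₂/C₁ = 6.25 × 1000 / 250 = 25.0 mL.

25.0 mL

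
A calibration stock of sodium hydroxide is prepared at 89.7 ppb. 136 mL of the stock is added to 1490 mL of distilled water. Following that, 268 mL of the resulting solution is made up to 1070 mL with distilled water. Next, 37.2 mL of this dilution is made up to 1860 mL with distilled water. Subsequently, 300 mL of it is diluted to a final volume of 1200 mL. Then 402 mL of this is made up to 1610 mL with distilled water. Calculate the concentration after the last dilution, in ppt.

Overall dilution factor = 11.96 × 3.993 × 50 × 4 × 4.005 = 3.82 × 10⁴.
89.7 ppb / 3.82 × 10⁴ = 2.35 × 10⁻³ ppb = 2.35 ppt.

2.35 ppt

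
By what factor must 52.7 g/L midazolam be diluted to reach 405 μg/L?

Factor = C₀/C_target = 52.7 g/L / 405 μg/L = 1.30 × 10⁵.

1.30 × 10⁵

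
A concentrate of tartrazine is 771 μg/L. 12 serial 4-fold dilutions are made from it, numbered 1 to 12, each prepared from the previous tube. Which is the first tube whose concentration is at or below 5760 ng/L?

tube 4

Tube n has concentration 771 μg/L / 4ⁿ.
Need 4ⁿ ≥ 771 μg/L / 5760 ng/L = 134, so n ≥ 3.53.
First such tube: n = 4.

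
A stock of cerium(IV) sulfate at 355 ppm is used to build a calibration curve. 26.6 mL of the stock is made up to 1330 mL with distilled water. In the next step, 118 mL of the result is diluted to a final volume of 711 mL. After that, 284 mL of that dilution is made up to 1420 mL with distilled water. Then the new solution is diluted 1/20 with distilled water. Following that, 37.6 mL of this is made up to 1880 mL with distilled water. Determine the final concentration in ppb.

Overall dilution factor = 50 × 6.025 × 5 × 20 × 50 = 1.51 × 10⁶.
355 ppm / 1.51 × 10⁶ = 2.36 × 10⁻⁴ ppm = 0.236 ppb.

0.236 ppb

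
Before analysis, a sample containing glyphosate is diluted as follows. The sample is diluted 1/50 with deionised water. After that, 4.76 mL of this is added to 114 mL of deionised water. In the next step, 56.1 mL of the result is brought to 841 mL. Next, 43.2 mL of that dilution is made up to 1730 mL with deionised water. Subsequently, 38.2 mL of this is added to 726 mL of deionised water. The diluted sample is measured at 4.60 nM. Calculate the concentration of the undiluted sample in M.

0.0689 M

Overall dilution factor = 50 × 24.95 × 14.99 × 40.05 × 20.01 = 1.50 × 10⁷.
Original = 4.60 nM × 1.50 × 10⁷ = 6.89 × 10⁷ nM = 0.0689 M.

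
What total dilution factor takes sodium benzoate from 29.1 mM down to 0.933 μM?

Factor = C₀/C_target = 29.1 mM / 0.933 μM = 3.12 × 10⁴.

3.12 × 10⁴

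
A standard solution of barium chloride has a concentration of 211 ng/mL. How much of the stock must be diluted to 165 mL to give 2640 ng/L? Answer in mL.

2640 ng/L = 2.64 ng/mL.
V₁ = C₂V₂/C₁ = 2.64 × 165 / 211 = 2.06 mL.

2.06 mL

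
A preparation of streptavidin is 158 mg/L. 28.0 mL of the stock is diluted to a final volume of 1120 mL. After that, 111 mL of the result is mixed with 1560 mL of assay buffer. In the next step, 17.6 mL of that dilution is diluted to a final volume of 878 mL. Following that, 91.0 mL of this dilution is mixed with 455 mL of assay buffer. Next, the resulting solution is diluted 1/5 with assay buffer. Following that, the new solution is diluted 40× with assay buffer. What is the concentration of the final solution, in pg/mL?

Overall dilution factor = 40 × 15.05 × 49.89 × 6 × 5 × 40 = 3.60 × 10⁷.
158 mg/L / 3.60 × 10⁷ = 4.38 × 10⁻⁶ mg/L = 4.38 pg/mL.

4.38 pg/mL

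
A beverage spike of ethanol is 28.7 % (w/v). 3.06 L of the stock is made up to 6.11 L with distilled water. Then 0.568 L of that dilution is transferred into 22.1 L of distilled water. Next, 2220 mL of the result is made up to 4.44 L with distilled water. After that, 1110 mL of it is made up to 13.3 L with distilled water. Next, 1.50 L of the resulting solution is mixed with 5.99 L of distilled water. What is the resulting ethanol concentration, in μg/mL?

Overall dilution factor = 1.997 × 39.91 × 2 × 11.98 × 4.993 = 9535.
28.7 % (w/v) / 9535 = 3.01 × 10⁻³ % (w/v) = 30.1 μg/mL.

30.1 μg/mL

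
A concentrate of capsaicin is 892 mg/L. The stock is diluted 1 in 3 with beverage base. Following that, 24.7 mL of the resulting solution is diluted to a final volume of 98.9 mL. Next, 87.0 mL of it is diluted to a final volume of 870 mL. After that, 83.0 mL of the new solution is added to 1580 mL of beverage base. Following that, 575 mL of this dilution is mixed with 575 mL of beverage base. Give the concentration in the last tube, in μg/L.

185 μg/L

Overall dilution factor = 3 × 4.004 × 10 × 20.04 × 2 = 4814.
892 mg/L / 4814 = 0.185 mg/L = 185 μg/L.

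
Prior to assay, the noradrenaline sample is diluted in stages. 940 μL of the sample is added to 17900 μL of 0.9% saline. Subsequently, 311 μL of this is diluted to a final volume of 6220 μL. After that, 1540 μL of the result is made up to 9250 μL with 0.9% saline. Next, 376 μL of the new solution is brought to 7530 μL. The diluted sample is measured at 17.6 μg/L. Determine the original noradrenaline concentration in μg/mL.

849 μg/mL

Overall dilution factor = 20.04 × 20 × 6.006 × 20.03 = 4.82 × 10⁴.
Original = 17.6 μg/L × 4.82 × 10⁴ = 8.49 × 10⁵ μg/L = 849 μg/mL.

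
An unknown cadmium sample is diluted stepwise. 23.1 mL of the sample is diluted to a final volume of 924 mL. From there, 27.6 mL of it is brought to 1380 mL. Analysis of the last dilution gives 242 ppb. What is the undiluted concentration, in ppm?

484 ppm

Overall dilution factor = 40 × 50 = 2000.
Original = 242 ppb × 2000 = 4.84 × 10⁵ ppb = 484 ppm.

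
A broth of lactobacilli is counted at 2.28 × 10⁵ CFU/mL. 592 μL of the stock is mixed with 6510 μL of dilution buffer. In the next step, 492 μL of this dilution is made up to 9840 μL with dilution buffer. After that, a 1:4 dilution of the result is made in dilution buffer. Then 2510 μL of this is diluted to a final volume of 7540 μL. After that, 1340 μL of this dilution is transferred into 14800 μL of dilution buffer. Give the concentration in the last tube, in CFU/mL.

6.57 CFU/mL

Overall dilution factor = 12.00 × 20 × 4 × 3.004 × 12.04 = 3.47 × 10⁴.
2.28 × 10⁵ CFU/mL / 3.47 × 10⁴ = 6.57 CFU/mL.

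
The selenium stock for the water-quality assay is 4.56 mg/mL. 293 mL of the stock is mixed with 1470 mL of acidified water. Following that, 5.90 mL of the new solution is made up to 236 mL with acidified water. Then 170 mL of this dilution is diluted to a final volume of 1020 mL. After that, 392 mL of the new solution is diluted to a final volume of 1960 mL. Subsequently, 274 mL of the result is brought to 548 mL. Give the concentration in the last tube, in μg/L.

Overall dilution factor = 6.017 × 40 × 6 × 5 × 2 = 1.44 × 10⁴.
4.56 mg/mL / 1.44 × 10⁴ = 3.16 × 10⁻⁴ mg/mL = 316 μg/L.

316 μg/L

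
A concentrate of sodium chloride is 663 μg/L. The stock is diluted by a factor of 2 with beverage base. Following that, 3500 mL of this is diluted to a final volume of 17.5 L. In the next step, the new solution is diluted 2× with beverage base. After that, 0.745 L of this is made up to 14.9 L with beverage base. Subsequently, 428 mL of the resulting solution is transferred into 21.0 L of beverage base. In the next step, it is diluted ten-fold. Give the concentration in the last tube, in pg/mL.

3.31 pg/mL

Overall dilution factor = 2 × 5 × 2 × 20 × 50.07 × 10 = 2.00 × 10⁵.
663 μg/L / 2.00 × 10⁵ = 3.31 × 10⁻³ μg/L = 3.31 pg/mL.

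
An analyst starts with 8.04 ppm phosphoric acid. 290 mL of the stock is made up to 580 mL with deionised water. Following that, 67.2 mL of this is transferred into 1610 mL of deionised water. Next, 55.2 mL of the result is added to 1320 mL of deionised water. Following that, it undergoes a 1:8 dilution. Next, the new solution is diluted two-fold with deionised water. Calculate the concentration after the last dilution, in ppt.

Overall dilution factor = 2 × 24.96 × 24.91 × 8 × 2 = 1.99 × 10⁴.
8.04 ppm / 1.99 × 10⁴ = 4.04 × 10⁻⁴ ppm = 404 ppt.

404 ppt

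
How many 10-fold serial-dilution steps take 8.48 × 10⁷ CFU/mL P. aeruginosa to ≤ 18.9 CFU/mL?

7

Need 10ⁿ ≥ 4.49 × 10⁶, so n ≥ log(4.49 × 10⁶)/log(10) = 6.65.
Minimum whole steps: n = 7.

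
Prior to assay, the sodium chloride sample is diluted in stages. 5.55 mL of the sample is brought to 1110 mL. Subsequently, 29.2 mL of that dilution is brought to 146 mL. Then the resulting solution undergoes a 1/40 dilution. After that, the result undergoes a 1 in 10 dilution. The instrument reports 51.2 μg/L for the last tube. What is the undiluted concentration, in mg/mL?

20.5 mg/mL

Overall dilution factor = 200 × 5 × 40 × 10 = 4.00 × 10⁵.
Original = 51.2 μg/L × 4.00 × 10⁵ = 2.05 × 10⁷ μg/L = 20.5 mg/mL.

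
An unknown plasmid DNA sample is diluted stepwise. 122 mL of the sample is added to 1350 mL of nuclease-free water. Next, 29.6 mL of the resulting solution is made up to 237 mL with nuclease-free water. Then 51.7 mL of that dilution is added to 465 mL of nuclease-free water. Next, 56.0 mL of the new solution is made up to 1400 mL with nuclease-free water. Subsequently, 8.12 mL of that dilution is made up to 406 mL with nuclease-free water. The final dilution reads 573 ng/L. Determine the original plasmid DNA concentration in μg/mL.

692 μg/mL

Overall dilution factor = 12.07 × 8.007 × 9.994 × 25 × 50 = 1.21 × 10⁶.
Original = 573 ng/L × 1.21 × 10⁶ = 6.92 × 10⁸ ng/L = 692 μg/mL.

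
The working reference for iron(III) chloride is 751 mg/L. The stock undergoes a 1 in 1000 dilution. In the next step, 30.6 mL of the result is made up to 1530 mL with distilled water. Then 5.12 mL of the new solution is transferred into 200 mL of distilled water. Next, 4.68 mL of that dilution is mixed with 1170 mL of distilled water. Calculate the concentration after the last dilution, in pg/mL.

Overall dilution factor = 1000 × 50 × 40.06 × 251 = 5.03 × 10⁸.
751 mg/L / 5.03 × 10⁸ = 1.49 × 10⁻⁶ mg/L = 1.49 pg/mL.

1.49 pg/mL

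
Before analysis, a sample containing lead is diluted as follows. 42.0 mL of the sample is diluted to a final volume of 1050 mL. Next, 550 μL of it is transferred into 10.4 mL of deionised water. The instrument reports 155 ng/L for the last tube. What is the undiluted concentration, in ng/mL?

77.1 ng/mL

Overall dilution factor = 25 × 19.91 = 498.
Original = 155 ng/L × 498 = 7.71 × 10⁴ ng/L = 77.1 ng/mL.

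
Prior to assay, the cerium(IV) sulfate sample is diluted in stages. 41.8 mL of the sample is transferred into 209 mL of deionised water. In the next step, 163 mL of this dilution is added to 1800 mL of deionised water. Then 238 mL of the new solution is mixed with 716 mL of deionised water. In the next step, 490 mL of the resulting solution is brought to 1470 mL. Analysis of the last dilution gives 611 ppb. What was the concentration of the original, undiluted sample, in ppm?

Overall dilution factor = 6 × 12.04 × 4.008 × 3 = 869.
Original = 611 ppb × 869 = 5.31 × 10⁵ ppb = 531 ppm.

531 ppm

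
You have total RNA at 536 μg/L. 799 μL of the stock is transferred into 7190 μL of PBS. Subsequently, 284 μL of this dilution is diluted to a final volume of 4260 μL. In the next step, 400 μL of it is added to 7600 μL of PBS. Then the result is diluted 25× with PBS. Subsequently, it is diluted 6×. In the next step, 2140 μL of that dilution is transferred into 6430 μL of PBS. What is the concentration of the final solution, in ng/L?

0.297 ng/L

Overall dilution factor = 9.999 × 15 × 20 × 25 × 6 × 4.005 = 1.80 × 10⁶.
536 μg/L / 1.80 × 10⁶ = 2.97 × 10⁻⁴ μg/L = 0.297 ng/L.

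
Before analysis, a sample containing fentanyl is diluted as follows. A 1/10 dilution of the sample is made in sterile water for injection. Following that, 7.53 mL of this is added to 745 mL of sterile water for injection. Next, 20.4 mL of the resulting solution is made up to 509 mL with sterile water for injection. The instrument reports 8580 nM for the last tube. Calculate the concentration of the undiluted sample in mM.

Overall dilution factor = 10 × 99.94 × 24.95 = 2.49 × 10⁴.
Original = 8580 nM × 2.49 × 10⁴ = 2.14 × 10⁸ nM = 214 mM.

214 mM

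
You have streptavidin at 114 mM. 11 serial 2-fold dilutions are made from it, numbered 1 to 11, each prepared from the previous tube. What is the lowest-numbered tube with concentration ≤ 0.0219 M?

tube 3

Tube n has concentration 114 mM / 2ⁿ.
Need 2ⁿ ≥ 114 mM / 0.0219 M = 5.21, so n ≥ 2.38.
First such tube: n = 3.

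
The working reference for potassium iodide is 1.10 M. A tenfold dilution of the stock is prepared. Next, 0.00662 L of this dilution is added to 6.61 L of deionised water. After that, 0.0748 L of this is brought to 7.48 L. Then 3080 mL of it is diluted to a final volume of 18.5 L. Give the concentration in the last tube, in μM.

Overall dilution factor = 10 × 999.5 × 100 × 6.006 = 6.00 × 10⁶.
1.10 M / 6.00 × 10⁶ = 1.83 × 10⁻⁷ M = 0.183 μM.

0.183 μM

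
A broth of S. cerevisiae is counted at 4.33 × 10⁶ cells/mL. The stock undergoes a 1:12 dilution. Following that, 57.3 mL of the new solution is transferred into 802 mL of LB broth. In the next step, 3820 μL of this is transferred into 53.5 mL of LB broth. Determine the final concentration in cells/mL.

Overall dilution factor = 12 × 15.00 × 15.01 = 2700.
4.33 × 10⁶ cells/mL / 2700 = 1600 cells/mL.

1600 cells/mL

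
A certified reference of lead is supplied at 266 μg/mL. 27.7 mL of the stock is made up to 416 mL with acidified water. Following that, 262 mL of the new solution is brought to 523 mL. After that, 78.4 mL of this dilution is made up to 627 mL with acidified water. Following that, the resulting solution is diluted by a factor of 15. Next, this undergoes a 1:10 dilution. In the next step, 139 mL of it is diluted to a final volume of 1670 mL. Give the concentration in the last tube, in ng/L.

Overall dilution factor = 15.02 × 1.996 × 7.997 × 15 × 10 × 12.01 = 4.32 × 10⁵.
266 μg/mL / 4.32 × 10⁵ = 6.16 × 10⁻⁴ μg/mL = 616 ng/L.

616 ng/L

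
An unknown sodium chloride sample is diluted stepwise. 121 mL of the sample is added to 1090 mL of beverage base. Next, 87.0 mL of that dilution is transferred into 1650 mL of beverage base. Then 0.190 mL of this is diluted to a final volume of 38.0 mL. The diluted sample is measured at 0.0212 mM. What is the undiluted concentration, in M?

Overall dilution factor = 10.01 × 19.97 × 200 = 4.00 × 10⁴.
Original = 0.0212 mM × 4.00 × 10⁴ = 847 mM = 0.847 M.

0.847 M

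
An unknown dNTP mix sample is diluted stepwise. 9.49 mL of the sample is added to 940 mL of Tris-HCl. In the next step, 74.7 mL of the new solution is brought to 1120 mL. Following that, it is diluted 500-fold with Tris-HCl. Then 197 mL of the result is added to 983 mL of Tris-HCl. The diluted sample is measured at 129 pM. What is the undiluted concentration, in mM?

Overall dilution factor = 100.1 × 14.99 × 500 × 5.990 = 4.49 × 10⁶.
Original = 129 pM × 4.49 × 10⁶ = 5.80 × 10⁸ pM = 0.580 mM.

0.580 mM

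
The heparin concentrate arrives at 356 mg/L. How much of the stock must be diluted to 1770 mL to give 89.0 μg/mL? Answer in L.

0.443 L

89.0 μg/mL = 89.0 mg/L.
V₁ = C₂V₂/C₁ = 89.0 × 1770 / 356 = 442 mL = 0.443 L.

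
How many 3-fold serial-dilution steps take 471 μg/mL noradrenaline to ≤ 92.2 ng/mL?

8

Need 3ⁿ ≥ 5108, so n ≥ log(5108)/log(3) = 7.77.
Minimum whole steps: n = 8.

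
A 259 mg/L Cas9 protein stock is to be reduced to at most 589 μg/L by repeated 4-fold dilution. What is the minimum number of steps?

Need 4ⁿ ≥ 440, so n ≥ log(440)/log(4) = 4.39.
Minimum whole steps: n = 5.

5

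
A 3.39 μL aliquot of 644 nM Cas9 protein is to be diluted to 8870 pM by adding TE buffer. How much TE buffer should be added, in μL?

243 μL

8870 pM = 8.87 nM.
V₂ = C₁V₁/C₂ = 644 × 3.39 / 8.87 = 246 μL.
Diluent to add = V₂ − V₁ = 246 − 3.39 = 243 μL.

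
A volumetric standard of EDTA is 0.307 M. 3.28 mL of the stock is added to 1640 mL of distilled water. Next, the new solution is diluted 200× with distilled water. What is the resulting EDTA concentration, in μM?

Overall dilution factor = 501 × 200 = 1.00 × 10⁵.
0.307 M / 1.00 × 10⁵ = 3.06 × 10⁻⁶ M = 3.06 μM.

3.06 μM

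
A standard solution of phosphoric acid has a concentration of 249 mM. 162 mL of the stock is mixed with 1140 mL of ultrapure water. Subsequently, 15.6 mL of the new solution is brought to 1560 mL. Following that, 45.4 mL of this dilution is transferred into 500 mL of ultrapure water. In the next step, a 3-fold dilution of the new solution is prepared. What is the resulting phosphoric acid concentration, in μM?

Overall dilution factor = 8.037 × 100 × 12.01 × 3 = 2.90 × 10⁴.
249 mM / 2.90 × 10⁴ = 8.60 × 10⁻³ mM = 8.60 μM.

8.60 μM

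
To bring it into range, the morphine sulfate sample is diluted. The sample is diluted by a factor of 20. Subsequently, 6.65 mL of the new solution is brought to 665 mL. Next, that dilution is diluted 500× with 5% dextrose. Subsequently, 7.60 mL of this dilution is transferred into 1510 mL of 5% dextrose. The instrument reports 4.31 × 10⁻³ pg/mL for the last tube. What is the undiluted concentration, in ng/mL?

861 ng/mL

Overall dilution factor = 20 × 100 × 500 × 199.7 = 2.00 × 10⁸.
Original = 4.31 × 10⁻³ pg/mL × 2.00 × 10⁸ = 8.61 × 10⁵ pg/mL = 861 ng/mL.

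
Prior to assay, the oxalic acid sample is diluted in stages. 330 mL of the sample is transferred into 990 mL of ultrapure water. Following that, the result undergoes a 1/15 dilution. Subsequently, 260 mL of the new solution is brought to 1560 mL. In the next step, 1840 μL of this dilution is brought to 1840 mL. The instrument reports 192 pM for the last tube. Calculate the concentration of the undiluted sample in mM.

Overall dilution factor = 4 × 15 × 6 × 1000 = 3.60 × 10⁵.
Original = 192 pM × 3.60 × 10⁵ = 6.91 × 10⁷ pM = 0.0691 mM.

0.0691 mM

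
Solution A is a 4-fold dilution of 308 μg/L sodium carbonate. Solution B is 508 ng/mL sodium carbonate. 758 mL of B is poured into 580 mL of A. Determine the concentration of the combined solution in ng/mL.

C_A = 308 μg/L / 4 = 77.0 μg/L.
C_B = 508 ng/mL = 508 μg/L.
C_mix = (C_A·V_A + C_B·V_B)/(V_A + V_B) = (77.0×580 + 508×758) / 1338 = 321 μg/L = 321 ng/mL.

321 ng/mL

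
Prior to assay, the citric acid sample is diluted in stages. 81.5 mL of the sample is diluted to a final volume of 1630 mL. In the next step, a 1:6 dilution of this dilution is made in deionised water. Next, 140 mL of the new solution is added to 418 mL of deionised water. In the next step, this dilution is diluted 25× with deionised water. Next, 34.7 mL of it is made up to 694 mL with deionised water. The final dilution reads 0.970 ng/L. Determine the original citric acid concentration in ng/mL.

232 ng/mL

Overall dilution factor = 20 × 6 × 3.986 × 25 × 20 = 2.39 × 10⁵.
Original = 0.970 ng/L × 2.39 × 10⁵ = 2.32 × 10⁵ ng/L = 232 ng/mL.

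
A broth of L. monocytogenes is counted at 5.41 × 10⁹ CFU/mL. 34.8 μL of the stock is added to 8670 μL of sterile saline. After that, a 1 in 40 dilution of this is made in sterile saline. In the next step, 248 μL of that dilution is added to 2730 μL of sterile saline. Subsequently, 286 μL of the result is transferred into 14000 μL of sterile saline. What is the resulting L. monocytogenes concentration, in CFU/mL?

Overall dilution factor = 250.1 × 40 × 12.01 × 49.95 = 6.00 × 10⁶.
5.41 × 10⁹ CFU/mL / 6.00 × 10⁶ = 901 CFU/mL.

901 CFU/mL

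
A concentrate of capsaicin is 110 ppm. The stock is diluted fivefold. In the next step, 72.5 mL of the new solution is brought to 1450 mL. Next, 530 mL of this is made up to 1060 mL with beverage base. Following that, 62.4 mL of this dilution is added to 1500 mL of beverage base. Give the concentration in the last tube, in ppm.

Overall dilution factor = 5 × 20 × 2 × 25.04 = 5008.
110 ppm / 5008 = 0.0220 ppm.

0.0220 ppm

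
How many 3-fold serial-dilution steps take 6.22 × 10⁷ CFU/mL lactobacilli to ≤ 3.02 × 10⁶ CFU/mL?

Need 3ⁿ ≥ 20.6, so n ≥ log(20.6)/log(3) = 2.75.
Minimum whole steps: n = 3.

3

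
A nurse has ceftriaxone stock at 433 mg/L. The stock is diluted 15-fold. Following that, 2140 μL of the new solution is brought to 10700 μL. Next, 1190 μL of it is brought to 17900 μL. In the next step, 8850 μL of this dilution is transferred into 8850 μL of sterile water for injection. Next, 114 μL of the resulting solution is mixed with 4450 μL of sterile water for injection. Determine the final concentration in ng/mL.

4.79 ng/mL

Overall dilution factor = 15 × 5 × 15.04 × 2 × 40.04 = 9.03 × 10⁴.
433 mg/L / 9.03 × 10⁴ = 4.79 × 10⁻³ mg/L = 4.79 ng/mL.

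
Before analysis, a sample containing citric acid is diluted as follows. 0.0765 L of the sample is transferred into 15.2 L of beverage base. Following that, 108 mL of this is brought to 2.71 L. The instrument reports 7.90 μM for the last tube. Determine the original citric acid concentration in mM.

Overall dilution factor = 199.7 × 25.09 = 5011.
Original = 7.90 μM × 5011 = 3.96 × 10⁴ μM = 39.6 mM.

39.6 mM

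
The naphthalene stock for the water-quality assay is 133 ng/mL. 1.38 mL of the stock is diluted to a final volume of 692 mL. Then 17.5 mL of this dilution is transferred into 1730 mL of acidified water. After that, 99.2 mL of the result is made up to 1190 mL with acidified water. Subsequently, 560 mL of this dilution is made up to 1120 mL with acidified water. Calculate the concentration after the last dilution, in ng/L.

0.111 ng/L

Overall dilution factor = 501.4 × 99.86 × 12.00 × 2 = 1.20 × 10⁶.
133 ng/mL / 1.20 × 10⁶ = 1.11 × 10⁻⁴ ng/mL = 0.111 ng/L.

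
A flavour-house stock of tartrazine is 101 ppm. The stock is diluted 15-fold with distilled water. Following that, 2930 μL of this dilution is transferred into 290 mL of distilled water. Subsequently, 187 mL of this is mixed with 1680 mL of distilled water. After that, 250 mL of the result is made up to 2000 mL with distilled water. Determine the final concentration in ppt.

843 ppt

Overall dilution factor = 15 × 99.98 × 9.984 × 8 = 1.20 × 10⁵.
101 ppm / 1.20 × 10⁵ = 8.43 × 10⁻⁴ ppm = 843 ppt.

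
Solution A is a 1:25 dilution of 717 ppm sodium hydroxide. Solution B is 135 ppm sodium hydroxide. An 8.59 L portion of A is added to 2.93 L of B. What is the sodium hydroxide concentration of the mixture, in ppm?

55.7 ppm

C_A = 717 ppm / 25 = 28.7 ppm.
C_mix = (C_A·V_A + C_B·V_B)/(V_A + V_B) = (28.7×8.59 + 135×2.93) / 11.52 = 55.7 ppm.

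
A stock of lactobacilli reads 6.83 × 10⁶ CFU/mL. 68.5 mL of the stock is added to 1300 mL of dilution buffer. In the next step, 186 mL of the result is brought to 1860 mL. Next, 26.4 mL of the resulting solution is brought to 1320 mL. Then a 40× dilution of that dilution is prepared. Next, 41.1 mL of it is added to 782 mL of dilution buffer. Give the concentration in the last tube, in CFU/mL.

0.854 CFU/mL

Overall dilution factor = 19.98 × 10 × 50 × 40 × 20.03 = 8.00 × 10⁶.
6.83 × 10⁶ CFU/mL / 8.00 × 10⁶ = 0.854 CFU/mL.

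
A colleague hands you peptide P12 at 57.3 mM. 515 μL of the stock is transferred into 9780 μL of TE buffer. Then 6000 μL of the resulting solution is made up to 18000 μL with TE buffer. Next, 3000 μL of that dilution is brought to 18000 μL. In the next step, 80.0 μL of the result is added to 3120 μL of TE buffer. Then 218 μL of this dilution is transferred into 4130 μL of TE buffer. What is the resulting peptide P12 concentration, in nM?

200 nM

Overall dilution factor = 19.99 × 3 × 6 × 40 × 19.94 = 2.87 × 10⁵.
57.3 mM / 2.87 × 10⁵ = 2.00 × 10⁻⁴ mM = 200 nM.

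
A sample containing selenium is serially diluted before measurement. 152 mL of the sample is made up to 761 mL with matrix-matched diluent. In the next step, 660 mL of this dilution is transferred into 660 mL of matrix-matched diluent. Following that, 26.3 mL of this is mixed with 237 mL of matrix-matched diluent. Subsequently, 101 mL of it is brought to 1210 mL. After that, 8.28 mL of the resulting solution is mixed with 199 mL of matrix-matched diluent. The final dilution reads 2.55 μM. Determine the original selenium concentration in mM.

Overall dilution factor = 5.007 × 2 × 10.01 × 11.98 × 25.03 = 3.01 × 10⁴.
Original = 2.55 μM × 3.01 × 10⁴ = 7.67 × 10⁴ μM = 76.7 mM.

76.7 mM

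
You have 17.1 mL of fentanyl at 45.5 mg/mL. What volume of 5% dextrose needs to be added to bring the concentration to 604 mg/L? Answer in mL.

604 mg/L = 0.604 mg/mL.
V₂ = C₁V₁/C₂ = 45.5 × 17.1 / 0.604 = 1288 mL.
Diluent to add = V₂ − V₁ = 1288 − 17.1 = 1270 mL.

1270 mL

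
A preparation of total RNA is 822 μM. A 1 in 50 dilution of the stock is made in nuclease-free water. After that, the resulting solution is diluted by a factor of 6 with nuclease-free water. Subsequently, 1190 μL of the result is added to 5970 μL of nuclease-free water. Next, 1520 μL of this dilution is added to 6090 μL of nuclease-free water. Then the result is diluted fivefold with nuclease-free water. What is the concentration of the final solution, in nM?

Overall dilution factor = 50 × 6 × 6.017 × 5.007 × 5 = 4.52 × 10⁴.
822 μM / 4.52 × 10⁴ = 0.0182 μM = 18.2 nM.

18.2 nM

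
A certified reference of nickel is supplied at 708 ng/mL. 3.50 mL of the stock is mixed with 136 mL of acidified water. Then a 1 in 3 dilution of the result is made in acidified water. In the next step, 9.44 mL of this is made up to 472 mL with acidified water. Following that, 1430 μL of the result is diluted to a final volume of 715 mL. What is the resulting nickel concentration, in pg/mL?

Overall dilution factor = 39.86 × 3 × 50 × 500 = 2.99 × 10⁶.
708 ng/mL / 2.99 × 10⁶ = 2.37 × 10⁻⁴ ng/mL = 0.237 pg/mL.

0.237 pg/mL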